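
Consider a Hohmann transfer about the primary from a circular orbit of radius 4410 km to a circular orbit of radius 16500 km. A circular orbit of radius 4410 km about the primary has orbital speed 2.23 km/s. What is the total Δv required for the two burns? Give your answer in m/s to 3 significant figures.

From the circular-orbit relation v² = μ/r at r = 4410 km: μ = v²r = (2.23)² × 4410 = 21930.5 km³/s².
The Hohmann ellipse has a_t = (r₁ + r₂)/2 = 10455 km.
Circular speed at r₁: v₁ = √(μ/r₁) = √(21930.5/4410) = 2.2300 km/s.
Transfer-orbit speed at r₁ (v² = μ(2/r − 1/a)): v_p = √[μ(2/r₁ − 1/a_t)] = 2.8015 km/s.
First burn Δv₁ = |v_p − v₁| = 0.5715 km/s.
Circular speed at r₂: v₂ = √(μ/r₂) = 1.15287 km/s.
Transfer-orbit speed at r₂: v_a = √[μ(2/r₂ − 1/a_t)] = 0.748755 km/s.
Second burn Δv₂ = |v₂ − v_a| = 0.4041 km/s.
Δv = Δv₁ + Δv₂ = 0.5715 + 0.4041 = 0.9756 km/s.

Δv = 976 m/s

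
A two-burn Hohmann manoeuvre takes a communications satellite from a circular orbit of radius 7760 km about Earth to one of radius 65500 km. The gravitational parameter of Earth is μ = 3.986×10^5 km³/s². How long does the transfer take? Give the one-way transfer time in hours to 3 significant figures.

t = 9.69 hours

Transfer-ellipse semi-major axis a_t = (r₁ + r₂)/2 = (7760 + 65500)/2 = 36630 km.
Transfer time t = π√(a_t³/μ) = π√((36630)³ / 3.986×10^5) = 34880 s.
Converting: 34880 s ÷ 3600 s/hour = 9.69 hours.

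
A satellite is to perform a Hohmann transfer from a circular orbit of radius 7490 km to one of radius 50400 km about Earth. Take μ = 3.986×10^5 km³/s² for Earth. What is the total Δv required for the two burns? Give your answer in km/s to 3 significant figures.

Semi-major axis of the transfer orbit: a_t = (7490 + 50400)/2 = 28945 km.
At r₁ the circular-orbit speed is v₁ = √(μ/r₁) = 7.295 km/s.
On the transfer ellipse at r₁, vis-viva equation gives v_p = √[μ(2/r₁ − 1/a_t)] = 9.626 km/s.
First burn Δv₁ = |v_p − v₁| = 2.331 km/s.
Circular speed at r₂: v₂ = √(μ/r₂) = 2.8122 km/s.
Transfer-orbit speed at r₂: v_a = √[μ(2/r₂ − 1/a_t)] = 1.4306 km/s.
Second burn Δv₂ = |v₂ − v_a| = 1.382 km/s.
Δv = Δv₁ + Δv₂ = 2.331 + 1.382 = 3.713 km/s.

Δv = 3.71 km/s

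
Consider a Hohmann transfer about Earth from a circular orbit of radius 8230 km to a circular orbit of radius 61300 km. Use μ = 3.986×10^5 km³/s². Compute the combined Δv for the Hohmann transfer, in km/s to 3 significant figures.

Δv = 3.59 km/s

The Hohmann ellipse has a_t = (r₁ + r₂)/2 = 34765 km.
At r₁ the circular-orbit speed is v₁ = √(μ/r₁) = 6.959 km/s.
Transfer-orbit speed at r₁ (vis-viva equation): v_p = √[μ(2/r₁ − 1/a_t)] = 9.241 km/s.
First burn Δv₁ = |v_p − v₁| = 2.282 km/s.
Circular speed at r₂: v₂ = √(μ/r₂) = 2.550 km/s.
Transfer-orbit speed at r₂: v_a = √[μ(2/r₂ − 1/a_t)] = 1.241 km/s.
Second burn Δv₂ = |v₂ − v_a| = 1.309 km/s.
Total Δv = Δv₁ + Δv₂ = 3.591 km/s.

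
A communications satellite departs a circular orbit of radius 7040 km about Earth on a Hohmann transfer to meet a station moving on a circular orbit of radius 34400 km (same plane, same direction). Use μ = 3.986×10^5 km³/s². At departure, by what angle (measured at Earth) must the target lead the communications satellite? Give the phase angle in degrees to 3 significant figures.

φ = 95.9°

Transfer-ellipse semi-major axis a_t = (r₁ + r₂)/2 = (7040 + 34400)/2 = 20720 km.
Transfer time t = π√(a_t³/μ) = 14841 s.
The target's mean motion on its circular orbit is ω₂ = √(μ/r₂³) = 9.8953×10^-5 rad/s.
Angle swept by the target during transfer: ω₂·t = 1.4686 rad = 84.14°.
Arrival is 180° from departure on the ellipse, so φ = 180° − 84.14° = 95.9°.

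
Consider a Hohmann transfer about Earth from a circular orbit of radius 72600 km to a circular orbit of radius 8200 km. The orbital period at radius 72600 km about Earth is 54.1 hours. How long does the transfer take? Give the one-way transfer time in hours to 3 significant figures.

t = 11.2 hours

From Kepler's third law T² = 4π²r³/μ at r = 72600 km, T = 54.1 hours = 54.1 × 3600 s = 1.9476×10^5 s: μ = 4π²r³/T² = 3.98263×10^5 km³/s².
Transfer-ellipse semi-major axis a_t = (r₁ + r₂)/2 = (72600 + 8200)/2 = 40400 km.
Transfer time t = π√(a_t³/μ) = π√((40400)³ / 3.98263×10^5) = 40420 s.
Converting: 40420 s ÷ 3600 s/hour = 11.2 hours.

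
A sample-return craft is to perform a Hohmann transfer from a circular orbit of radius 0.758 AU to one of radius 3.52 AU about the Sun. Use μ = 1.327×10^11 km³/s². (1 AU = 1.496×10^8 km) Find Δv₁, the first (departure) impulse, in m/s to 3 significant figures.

Δv₁ = 9670 m/s

In km: r₁ = 0.758 × 1.496×10^8 = 1.133968×10^8 km; r₂ = 3.52 × 1.496×10^8 = 5.26592×10^8 km.
The Hohmann ellipse has a_t = (r₁ + r₂)/2 = 3.199944×10^8 km.
Circular speed at r = 1.133968×10^8 km: v_c = √(μ/r) = 34.2086 km/s.
Vis-viva on the transfer ellipse at r = 1.133968×10^8 km gives v_t = √[μ(2/r − 1/a_t)] = 43.8835 km/s.
Δv₁ = |v_t − v_c| = |43.8835 − 34.2086| = 9.675 km/s.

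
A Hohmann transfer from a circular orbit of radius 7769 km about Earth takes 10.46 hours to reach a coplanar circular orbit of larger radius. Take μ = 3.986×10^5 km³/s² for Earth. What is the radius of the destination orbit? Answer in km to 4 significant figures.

r₂ = 69320 km

Transfer time t = 10.46 hours = 37656 s, and t = π√(a_t³/μ).
So a_t = (μ t²/π²)^(1/3) = (3.986×10^5 × (37656)² / π²)^(1/3) = 38545 km.
Since a_t = (r₁ + r₂)/2, r₂ = 2a_t − r₁ = 2×38545 − 7769 = 69321 km.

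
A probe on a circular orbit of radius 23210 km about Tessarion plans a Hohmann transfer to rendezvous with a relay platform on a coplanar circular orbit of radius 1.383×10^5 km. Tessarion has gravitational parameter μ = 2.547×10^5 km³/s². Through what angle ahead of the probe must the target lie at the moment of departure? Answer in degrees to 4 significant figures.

φ = 99.69°

The Hohmann ellipse has a_t = (r₁ + r₂)/2 = 80755 km.
The half-period of the transfer ellipse is t = π√(a_t³/μ) = 1.42853×10^5 s.
The target's mean motion on its circular orbit is ω₂ = √(μ/r₂³) = 9.81253×10^-6 rad/s.
Angle swept by the target during transfer: ω₂·t = 1.40175 rad = 80.31°.
Arrival is 180° from departure on the ellipse, so φ = 180° − 80.31° = 99.69°.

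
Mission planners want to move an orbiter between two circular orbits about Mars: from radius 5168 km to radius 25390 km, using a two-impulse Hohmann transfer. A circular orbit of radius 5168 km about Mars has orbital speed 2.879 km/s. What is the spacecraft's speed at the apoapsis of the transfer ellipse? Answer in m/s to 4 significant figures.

v = 755.4 m/s

From the circular-orbit relation v² = μ/r at r = 5168 km: μ = v²r = (2.879)² × 5168 = 42835.7 km³/s².
The Hohmann ellipse has a_t = (r₁ + r₂)/2 = 15279 km.
At apoapsis, r = 25390 km.
Vis-viva: v = √[μ(2/r − 1/a_t)] = √[42835.7 × (2/25390 − 1/15279)] = 0.7554 km/s.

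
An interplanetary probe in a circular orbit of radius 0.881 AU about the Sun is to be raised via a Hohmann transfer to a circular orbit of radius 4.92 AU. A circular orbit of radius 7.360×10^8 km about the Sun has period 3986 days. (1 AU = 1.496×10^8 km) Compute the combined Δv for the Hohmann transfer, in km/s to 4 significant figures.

Δv = 15.62 km/s

From Kepler's third law T² = 4π²r³/μ at r = 7.360×10^8 km, T = 3986 days = 3986 × 86400 s = 3.443904×10^8 s: μ = 4π²r³/T² = 1.32706×10^11 km³/s².
In km: r₁ = 0.881 × 1.496×10^8 = 1.317976×10^8 km; r₂ = 4.92 × 1.496×10^8 = 7.36032×10^8 km.
Semi-major axis of the transfer orbit: a_t = (1.317976×10^8 + 7.36032×10^8)/2 = 4.339148×10^8 km.
At r₁ the circular-orbit speed is v₁ = √(μ/r₁) = 31.7316 km/s.
On the transfer ellipse at r₁, vis-viva gives v_p = √[μ(2/r₁ − 1/a_t)] = 41.3274 km/s.
First burn Δv₁ = |v_p − v₁| = 9.596 km/s.
Circular speed at r₂: v₂ = √(μ/r₂) = 13.4276 km/s.
Transfer-orbit speed at r₂: v_a = √[μ(2/r₂ − 1/a_t)] = 7.40029 km/s.
Second burn Δv₂ = |v₂ − v_a| = 6.027 km/s.
Δv = Δv₁ + Δv₂ = 9.596 + 6.027 = 15.62 km/s.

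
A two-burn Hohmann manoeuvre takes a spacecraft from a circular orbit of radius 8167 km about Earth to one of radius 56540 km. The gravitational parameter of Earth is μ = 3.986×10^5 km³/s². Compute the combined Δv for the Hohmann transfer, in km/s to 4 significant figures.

Transfer-ellipse semi-major axis a_t = (r₁ + r₂)/2 = (8167 + 56540)/2 = 32353.5 km.
Circular speed at r₁: v₁ = √(μ/r₁) = √(3.986×10^5/8167) = 6.986 km/s.
On the transfer ellipse at r₁, vis-viva gives v_p = √[μ(2/r₁ − 1/a_t)] = 9.235 km/s.
First burn Δv₁ = |v_p − v₁| = 2.249 km/s.
At r₂, v₂ = √(μ/r₂) = 2.655 km/s.
Transfer-orbit speed at r₂: v_a = √[μ(2/r₂ − 1/a_t)] = 1.334 km/s.
Second burn Δv₂ = |v₂ − v_a| = 1.321 km/s.
Δv = Δv₁ + Δv₂ = 2.249 + 1.321 = 3.570 km/s.

Δv = 3.570 km/s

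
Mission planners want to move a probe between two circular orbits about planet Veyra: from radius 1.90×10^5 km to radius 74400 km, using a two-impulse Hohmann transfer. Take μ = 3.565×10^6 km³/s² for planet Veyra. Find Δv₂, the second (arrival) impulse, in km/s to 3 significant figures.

Δv₂ = 1.38 km/s

The Hohmann ellipse has a_t = (r₁ + r₂)/2 = 1.322×10^5 km.
Circular speed at r = 74400 km: v_c = √(μ/r) = 6.9222 km/s.
Vis-viva on the transfer ellipse at r = 74400 km gives v_t = √[μ(2/r − 1/a_t)] = 8.2986 km/s.
Δv₂ = |v_t − v_c| = |8.2986 − 6.9222| = 1.376 km/s.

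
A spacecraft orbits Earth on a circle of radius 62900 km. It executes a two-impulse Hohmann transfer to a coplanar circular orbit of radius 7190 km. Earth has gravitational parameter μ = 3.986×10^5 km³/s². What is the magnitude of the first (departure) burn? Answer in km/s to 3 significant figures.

The Hohmann ellipse has a_t = (r₁ + r₂)/2 = 35045 km.
Circular speed at r = 62900 km: v_c = √(μ/r) = 2.517 km/s.
Transfer-orbit speed at the same r (vis-viva, a = a_t): v_t = √[μ(2/r − 1/a_t)] = 1.140 km/s.
Δv₁ = |v_t − v_c| = |1.140 − 2.517| = 1.377 km/s.

Δv₁ = 1.38 km/s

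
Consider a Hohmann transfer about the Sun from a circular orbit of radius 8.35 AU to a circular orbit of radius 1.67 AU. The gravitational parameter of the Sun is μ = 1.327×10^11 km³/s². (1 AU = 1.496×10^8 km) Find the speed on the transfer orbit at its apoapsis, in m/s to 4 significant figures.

v = 5951 m/s

In km: r₁ = 8.35 × 1.496×10^8 = 1.24916×10^9 km; r₂ = 1.67 × 1.496×10^8 = 2.49832×10^8 km.
The Hohmann ellipse has a_t = (r₁ + r₂)/2 = 7.49496×10^8 km.
At apoapsis, r = 1.24916×10^9 km.
From the vis-viva equation, v = √[μ(2/r − 1/a_t)] = 5.951 km/s.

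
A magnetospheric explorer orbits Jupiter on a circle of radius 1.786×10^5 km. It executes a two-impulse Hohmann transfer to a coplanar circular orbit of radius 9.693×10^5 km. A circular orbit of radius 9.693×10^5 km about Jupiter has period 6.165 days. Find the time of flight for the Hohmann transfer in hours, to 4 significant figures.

From Kepler's third law T² = 4π²r³/μ at r = 9.693×10^5 km, T = 6.165 days = 6.165 × 86400 s = 5.32656×10^5 s: μ = 4π²r³/T² = 1.26719×10^8 km³/s².
Semi-major axis of the transfer orbit: a_t = (1.786×10^5 + 9.693×10^5)/2 = 5.7395×10^5 km.
Half the transfer-orbit period gives t = π√(a_t³/μ) = 1.2135×10^5 s.
Converting: 1.2135×10^5 s ÷ 3600 s/hour = 33.71 hours.

t = 33.71 hours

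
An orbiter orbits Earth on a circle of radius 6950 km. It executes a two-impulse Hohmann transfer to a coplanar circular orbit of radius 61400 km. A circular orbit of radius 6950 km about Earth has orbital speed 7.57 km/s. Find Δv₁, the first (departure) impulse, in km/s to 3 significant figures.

Δv₁ = 2.58 km/s

From the circular-orbit relation v² = μ/r at r = 6950 km: μ = v²r = (7.57)² × 6950 = 3.98269×10^5 km³/s².
Semi-major axis of the transfer orbit: a_t = (6950 + 61400)/2 = 34175 km.
Circular speed at r = 6950 km: v_c = √(μ/r) = 7.5700 km/s.
Vis-viva on the transfer ellipse at r = 6950 km gives v_t = √[μ(2/r − 1/a_t)] = 10.147 km/s.
Δv₁ = |v_t − v_c| = |10.147 − 7.5700| = 2.577 km/s.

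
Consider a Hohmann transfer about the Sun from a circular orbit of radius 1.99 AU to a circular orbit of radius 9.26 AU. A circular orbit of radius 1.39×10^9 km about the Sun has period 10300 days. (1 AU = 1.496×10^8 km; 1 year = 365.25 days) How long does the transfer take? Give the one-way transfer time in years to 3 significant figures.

From Kepler's third law T² = 4π²r³/μ at r = 1.39×10^9 km, T = 10300 days = 10300 × 86400 s = 8.8992×10^8 s: μ = 4π²r³/T² = 1.33876×10^11 km³/s².
In km: r₁ = 1.99 × 1.496×10^8 = 2.97704×10^8 km; r₂ = 9.26 × 1.496×10^8 = 1.385296×10^9 km.
Transfer-ellipse semi-major axis a_t = (r₁ + r₂)/2 = (2.97704×10^8 + 1.385296×10^9)/2 = 8.415×10^8 km.
By Kepler's third law the transfer-orbit period is T = 2π√(a_t³/μ), so t = T/2 = 2.096×10^8 s.
Converting: 2.096×10^8 s ÷ 3.15576×10^7 s/year (365.25 × 86400) = 6.64 years.

t = 6.64 years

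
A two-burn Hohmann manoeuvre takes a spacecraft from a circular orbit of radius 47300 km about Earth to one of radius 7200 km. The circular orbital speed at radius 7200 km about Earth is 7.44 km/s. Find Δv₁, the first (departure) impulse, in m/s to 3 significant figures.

From the circular-orbit relation v² = μ/r at r = 7200 km: μ = v²r = (7.44)² × 7200 = 3.98546×10^5 km³/s².
The Hohmann ellipse has a_t = (r₁ + r₂)/2 = 27250 km.
Circular speed at r = 47300 km: v_c = √(μ/r) = 2.903 km/s.
Transfer-orbit speed at the same r (vis-viva, a = a_t): v_t = √[μ(2/r − 1/a_t)] = 1.492 km/s.
Δv₁ = |v_t − v_c| = |1.492 − 2.903| = 1.411 km/s.

Δv₁ = 1410 m/s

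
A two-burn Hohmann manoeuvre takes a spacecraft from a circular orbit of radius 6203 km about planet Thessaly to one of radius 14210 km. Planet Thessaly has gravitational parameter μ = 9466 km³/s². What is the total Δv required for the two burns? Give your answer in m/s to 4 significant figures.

The Hohmann ellipse has a_t = (r₁ + r₂)/2 = 10206.5 km.
Circular speed at r₁: v₁ = √(μ/r₁) = √(9466/6203) = 1.2353 km/s.
On the transfer ellipse at r₁, vis-viva gives v_p = √[μ(2/r₁ − 1/a_t)] = 1.4576 km/s.
First burn Δv₁ = |v_p − v₁| = 0.2223 km/s.
At r₂, v₂ = √(μ/r₂) = 0.8162 km/s.
Transfer-orbit speed at r₂: v_a = √[μ(2/r₂ − 1/a_t)] = 0.6363 km/s.
Second burn Δv₂ = |v₂ − v_a| = 0.1799 km/s.
Total Δv = Δv₁ + Δv₂ = 0.4022 km/s.

Δv = 402.2 m/s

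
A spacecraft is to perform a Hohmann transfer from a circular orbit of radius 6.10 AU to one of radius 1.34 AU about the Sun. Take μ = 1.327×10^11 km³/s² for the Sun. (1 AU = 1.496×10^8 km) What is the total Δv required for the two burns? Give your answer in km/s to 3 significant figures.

In km: r₁ = 6.10 × 1.496×10^8 = 9.1256×10^8 km; r₂ = 1.34 × 1.496×10^8 = 2.00464×10^8 km.
The Hohmann ellipse has a_t = (r₁ + r₂)/2 = 5.56512×10^8 km.
Circular speed at r₁: v₁ = √(μ/r₁) = √(1.327×10^11/9.1256×10^8) = 12.0588 km/s.
Transfer-orbit speed at r₁ (vis-viva equation): v_a = √[μ(2/r₁ − 1/a_t)] = 7.23745 km/s.
First burn Δv₁ = |v_a − v₁| = 4.821 km/s.
Circular speed at r₂: v₂ = √(μ/r₂) = 25.729 km/s.
Transfer-orbit speed at r₂: v_p = √[μ(2/r₂ − 1/a_t)] = 32.947 km/s.
Second burn Δv₂ = |v₂ − v_p| = 7.218 km/s.
Δv = Δv₁ + Δv₂ = 4.821 + 7.218 = 12.04 km/s.

Δv = 12.0 km/s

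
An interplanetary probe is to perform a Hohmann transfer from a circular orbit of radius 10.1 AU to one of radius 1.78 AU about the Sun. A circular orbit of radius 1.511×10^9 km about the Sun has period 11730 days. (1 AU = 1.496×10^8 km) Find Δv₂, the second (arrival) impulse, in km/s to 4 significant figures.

Δv₂ = 6.783 km/s

From Kepler's third law T² = 4π²r³/μ at r = 1.511×10^9 km, T = 11730 days = 11730 × 86400 s = 1.013472×10^9 s: μ = 4π²r³/T² = 1.32596×10^11 km³/s².
In km: r₁ = 10.1 × 1.496×10^8 = 1.51096×10^9 km; r₂ = 1.78 × 1.496×10^8 = 2.66288×10^8 km.
Semi-major axis of the transfer orbit: a_t = (1.51096×10^9 + 2.66288×10^8)/2 = 8.88624×10^8 km.
On the circular orbit at r = 2.66288×10^8 km, v_c = √(μ/r) = 22.315 km/s.
Vis-viva on the transfer ellipse at r = 2.66288×10^8 km gives v_t = √[μ(2/r − 1/a_t)] = 29.098 km/s.
Δv₂ = |v_t − v_c| = |29.098 − 22.315| = 6.783 km/s.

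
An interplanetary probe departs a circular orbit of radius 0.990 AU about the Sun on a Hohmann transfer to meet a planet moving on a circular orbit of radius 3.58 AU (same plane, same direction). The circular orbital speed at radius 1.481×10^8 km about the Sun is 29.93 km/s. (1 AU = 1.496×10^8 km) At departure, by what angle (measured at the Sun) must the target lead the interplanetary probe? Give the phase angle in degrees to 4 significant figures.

φ = 88.21°

From the circular-orbit relation v² = μ/r at r = 1.481×10^8 km: μ = v²r = (29.93)² × 1.481×10^8 = 1.32669×10^11 km³/s².
In km: r₁ = 0.990 × 1.496×10^8 = 1.48104×10^8 km; r₂ = 3.58 × 1.496×10^8 = 5.35568×10^8 km.
The Hohmann ellipse has a_t = (r₁ + r₂)/2 = 3.41836×10^8 km.
The half-period of the transfer ellipse is t = π√(a_t³/μ) = 5.451×10^7 s.
The target's mean motion on its circular orbit is ω₂ = √(μ/r₂³) = 2.939×10^-8 rad/s.
Angle swept by the target during transfer: ω₂·t = 1.602 rad = 91.79°.
Arrival is 180° from departure on the ellipse, so φ = 180° − 91.79° = 88.21°.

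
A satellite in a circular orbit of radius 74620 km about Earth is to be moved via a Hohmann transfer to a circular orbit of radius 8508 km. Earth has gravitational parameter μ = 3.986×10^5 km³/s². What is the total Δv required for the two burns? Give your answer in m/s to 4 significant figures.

Δv = 3592 m/s

The Hohmann ellipse has a_t = (r₁ + r₂)/2 = 41564 km.
At r₁ the circular-orbit speed is v₁ = √(μ/r₁) = 2.31122 km/s.
On the transfer ellipse at r₁, vis-viva equation gives v_a = √[μ(2/r₁ − 1/a_t)] = 1.04567 km/s.
First burn Δv₁ = |v_a − v₁| = 1.266 km/s.
At r₂, v₂ = √(μ/r₂) = 6.845 km/s.
Transfer-orbit speed at r₂: v_p = √[μ(2/r₂ − 1/a_t)] = 9.171 km/s.
Second burn Δv₂ = |v₂ − v_p| = 2.326 km/s.
Total Δv = Δv₁ + Δv₂ = 3.592 km/s.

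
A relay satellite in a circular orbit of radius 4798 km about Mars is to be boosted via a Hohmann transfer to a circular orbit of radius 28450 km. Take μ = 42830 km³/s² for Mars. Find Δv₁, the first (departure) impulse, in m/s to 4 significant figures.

Δv₁ = 920.8 m/s

Semi-major axis of the transfer orbit: a_t = (4798 + 28450)/2 = 16624 km.
Circular speed at r = 4798 km: v_c = √(μ/r) = 2.98775 km/s.
Vis-viva on the transfer ellipse at r = 4798 km gives v_t = √[μ(2/r − 1/a_t)] = 3.90856 km/s.
Δv₁ = |v_t − v_c| = |3.90856 − 2.98775| = 0.9208 km/s.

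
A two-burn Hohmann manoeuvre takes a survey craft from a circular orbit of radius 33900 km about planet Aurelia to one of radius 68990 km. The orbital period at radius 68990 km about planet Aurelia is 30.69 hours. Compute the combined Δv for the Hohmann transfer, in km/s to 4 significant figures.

Δv = 1.623 km/s

From Kepler's third law T² = 4π²r³/μ at r = 68990 km, T = 30.69 hours = 30.69 × 3600 s = 1.10484×10^5 s: μ = 4π²r³/T² = 1.06199×10^6 km³/s².
Transfer-ellipse semi-major axis a_t = (r₁ + r₂)/2 = (33900 + 68990)/2 = 51445 km.
At r₁ the circular-orbit speed is v₁ = √(μ/r₁) = 5.5971 km/s.
On the transfer ellipse at r₁, v² = μ(2/r − 1/a) gives v_p = √[μ(2/r₁ − 1/a_t)] = 6.4816 km/s.
First burn Δv₁ = |v_p − v₁| = 0.8845 km/s.
At r₂, v₂ = √(μ/r₂) = 3.9234 km/s.
Transfer-orbit speed at r₂: v_a = √[μ(2/r₂ − 1/a_t)] = 3.1849 km/s.
Second burn Δv₂ = |v₂ − v_a| = 0.7385 km/s.
Δv = Δv₁ + Δv₂ = 0.8845 + 0.7385 = 1.623 km/s.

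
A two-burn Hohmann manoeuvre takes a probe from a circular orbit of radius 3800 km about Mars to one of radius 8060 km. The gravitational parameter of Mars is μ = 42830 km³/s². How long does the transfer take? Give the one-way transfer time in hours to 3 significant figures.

t = 1.93 hours

Transfer-ellipse semi-major axis a_t = (r₁ + r₂)/2 = (3800 + 8060)/2 = 5930 km.
Transfer time t = π√(a_t³/μ) = π√((5930)³ / 42830) = 6932 s.
Converting: 6932 s ÷ 3600 s/hour = 1.93 hours.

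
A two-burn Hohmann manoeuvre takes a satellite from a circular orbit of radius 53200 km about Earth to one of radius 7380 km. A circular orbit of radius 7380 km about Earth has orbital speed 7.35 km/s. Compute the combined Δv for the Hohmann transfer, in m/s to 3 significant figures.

Δv = 3780 m/s

From the circular-orbit relation v² = μ/r at r = 7380 km: μ = v²r = (7.35)² × 7380 = 3.98686×10^5 km³/s².
Transfer-ellipse semi-major axis a_t = (r₁ + r₂)/2 = (53200 + 7380)/2 = 30290 km.
Circular speed at r₁: v₁ = √(μ/r₁) = √(3.98686×10^5/53200) = 2.7375 km/s.
On the transfer ellipse at r₁, vis-viva equation gives v_a = √[μ(2/r₁ − 1/a_t)] = 1.3513 km/s.
First burn Δv₁ = |v_a − v₁| = 1.386 km/s.
Circular speed at r₂: v₂ = √(μ/r₂) = 7.350 km/s.
Transfer-orbit speed at r₂: v_p = √[μ(2/r₂ − 1/a_t)] = 9.741 km/s.
Second burn Δv₂ = |v₂ − v_p| = 2.391 km/s.
Total Δv = Δv₁ + Δv₂ = 3.777 km/s.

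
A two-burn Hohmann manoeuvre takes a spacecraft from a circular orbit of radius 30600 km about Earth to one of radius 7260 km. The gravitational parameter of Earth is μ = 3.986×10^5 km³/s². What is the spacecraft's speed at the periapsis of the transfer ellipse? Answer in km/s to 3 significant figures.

v = 9.42 km/s

Transfer-ellipse semi-major axis a_t = (r₁ + r₂)/2 = (30600 + 7260)/2 = 18930 km.
The periapsis of the transfer ellipse is at r = 7260 km.
From the vis-viva equation, v = √[μ(2/r − 1/a_t)] = 9.421 km/s.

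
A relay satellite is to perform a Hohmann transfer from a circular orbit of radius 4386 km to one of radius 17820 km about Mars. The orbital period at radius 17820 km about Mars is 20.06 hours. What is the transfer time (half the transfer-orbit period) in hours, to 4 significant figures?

From Kepler's third law T² = 4π²r³/μ at r = 17820 km, T = 20.06 hours = 20.06 × 3600 s = 72216 s: μ = 4π²r³/T² = 42836.7 km³/s².
The Hohmann ellipse has a_t = (r₁ + r₂)/2 = 11103 km.
By Kepler's third law the transfer-orbit period is T = 2π√(a_t³/μ), so t = T/2 = 17760 s.
Converting: 17760 s ÷ 3600 s/hour = 4.933 hours.

t = 4.933 hours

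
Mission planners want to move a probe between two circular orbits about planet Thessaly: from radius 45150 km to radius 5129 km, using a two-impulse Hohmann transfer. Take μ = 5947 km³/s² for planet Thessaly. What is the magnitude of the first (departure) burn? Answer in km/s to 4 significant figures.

Semi-major axis of the transfer orbit: a_t = (45150 + 5129)/2 = 25139.5 km.
Circular speed at r = 45150 km: v_c = √(μ/r) = 0.3629 km/s.
Transfer-orbit speed at the same r (vis-viva, a = a_t): v_t = √[μ(2/r − 1/a_t)] = 0.1639 km/s.
Δv₁ = |v_t − v_c| = |0.1639 − 0.3629| = 0.1990 km/s.

Δv₁ = 0.1990 km/s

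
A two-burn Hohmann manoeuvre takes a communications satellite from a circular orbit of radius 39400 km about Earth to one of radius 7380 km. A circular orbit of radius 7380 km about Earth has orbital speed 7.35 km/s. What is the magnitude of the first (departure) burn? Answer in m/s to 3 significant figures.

Δv₁ = 1390 m/s

From the circular-orbit relation v² = μ/r at r = 7380 km: μ = v²r = (7.35)² × 7380 = 3.98686×10^5 km³/s².
Semi-major axis of the transfer orbit: a_t = (39400 + 7380)/2 = 23390 km.
On the circular orbit at r = 39400 km, v_c = √(μ/r) = 3.181 km/s.
Vis-viva on the transfer ellipse at r = 39400 km gives v_t = √[μ(2/r − 1/a_t)] = 1.787 km/s.
Δv₁ = |v_t − v_c| = |1.787 − 3.181| = 1.394 km/s.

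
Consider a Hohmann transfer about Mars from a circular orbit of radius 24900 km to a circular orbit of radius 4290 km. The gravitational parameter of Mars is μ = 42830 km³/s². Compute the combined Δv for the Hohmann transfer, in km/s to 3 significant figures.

Δv = 1.57 km/s

Transfer-ellipse semi-major axis a_t = (r₁ + r₂)/2 = (24900 + 4290)/2 = 14595 km.
At r₁ the circular-orbit speed is v₁ = √(μ/r₁) = 1.31152 km/s.
On the transfer ellipse at r₁, v² = μ(2/r − 1/a) gives v_a = √[μ(2/r₁ − 1/a_t)] = 0.711051 km/s.
First burn Δv₁ = |v_a − v₁| = 0.6005 km/s.
Circular speed at r₂: v₂ = √(μ/r₂) = 3.1597 km/s.
Transfer-orbit speed at r₂: v_p = √[μ(2/r₂ − 1/a_t)] = 4.1271 km/s.
Second burn Δv₂ = |v₂ − v_p| = 0.9674 km/s.
Δv = Δv₁ + Δv₂ = 0.6005 + 0.9674 = 1.568 km/s.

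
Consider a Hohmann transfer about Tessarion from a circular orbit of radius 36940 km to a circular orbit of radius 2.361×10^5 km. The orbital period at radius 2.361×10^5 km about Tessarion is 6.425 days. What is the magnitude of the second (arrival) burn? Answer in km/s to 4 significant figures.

From Kepler's third law T² = 4π²r³/μ at r = 2.361×10^5 km, T = 6.425 days = 6.425 × 86400 s = 5.5512×10^5 s: μ = 4π²r³/T² = 1.68606×10^6 km³/s².
The Hohmann ellipse has a_t = (r₁ + r₂)/2 = 1.3652×10^5 km.
Circular speed at r = 2.361×10^5 km: v_c = √(μ/r) = 2.672 km/s.
Transfer-orbit speed at the same r (vis-viva, a = a_t): v_t = √[μ(2/r − 1/a_t)] = 1.390 km/s.
Δv₂ = |v_t − v_c| = |1.390 − 2.672| = 1.282 km/s.

Δv₂ = 1.282 km/s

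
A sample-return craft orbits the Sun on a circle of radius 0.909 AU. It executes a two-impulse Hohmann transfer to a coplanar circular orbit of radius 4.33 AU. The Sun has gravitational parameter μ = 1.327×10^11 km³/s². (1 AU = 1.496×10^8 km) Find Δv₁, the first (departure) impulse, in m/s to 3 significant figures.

In km: r₁ = 0.909 × 1.496×10^8 = 1.359864×10^8 km; r₂ = 4.33 × 1.496×10^8 = 6.47768×10^8 km.
The Hohmann ellipse has a_t = (r₁ + r₂)/2 = 3.918772×10^8 km.
On the circular orbit at r = 1.359864×10^8 km, v_c = √(μ/r) = 31.2383 km/s.
Vis-viva on the transfer ellipse at r = 1.359864×10^8 km gives v_t = √[μ(2/r − 1/a_t)] = 40.1627 km/s.
Δv₁ = |v_t − v_c| = |40.1627 − 31.2383| = 8.924 km/s.

Δv₁ = 8920 m/s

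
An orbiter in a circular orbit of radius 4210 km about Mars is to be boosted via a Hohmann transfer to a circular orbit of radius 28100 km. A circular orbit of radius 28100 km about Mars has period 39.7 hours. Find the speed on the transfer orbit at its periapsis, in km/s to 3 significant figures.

From Kepler's third law T² = 4π²r³/μ at r = 28100 km, T = 39.7 hours = 39.7 × 3600 s = 1.4292×10^5 s: μ = 4π²r³/T² = 42883.7 km³/s².
Transfer-ellipse semi-major axis a_t = (r₁ + r₂)/2 = (4210 + 28100)/2 = 16155 km.
The periapsis of the transfer ellipse is at r = 4210 km.
Vis-viva: v = √[μ(2/r − 1/a_t)] = √[42883.7 × (2/4210 − 1/16155)] = 4.209 km/s.

v = 4.21 km/s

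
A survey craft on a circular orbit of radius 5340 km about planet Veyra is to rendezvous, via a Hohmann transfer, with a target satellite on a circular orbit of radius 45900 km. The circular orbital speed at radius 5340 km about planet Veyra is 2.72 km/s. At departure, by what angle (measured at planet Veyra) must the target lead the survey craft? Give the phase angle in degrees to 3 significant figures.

φ = 105°

From the circular-orbit relation v² = μ/r at r = 5340 km: μ = v²r = (2.72)² × 5340 = 39507.5 km³/s².
The Hohmann ellipse has a_t = (r₁ + r₂)/2 = 25620 km.
Transfer time t = π√(a_t³/μ) = 64820 s.
The target's mean motion on its circular orbit is ω₂ = √(μ/r₂³) = 2.021×10^-5 rad/s.
Angle swept by the target during transfer: ω₂·t = 1.310 rad = 75.06°.
The survey craft traverses 180° on the transfer ellipse, so the target must lead by 180° − 75.06° = 105°.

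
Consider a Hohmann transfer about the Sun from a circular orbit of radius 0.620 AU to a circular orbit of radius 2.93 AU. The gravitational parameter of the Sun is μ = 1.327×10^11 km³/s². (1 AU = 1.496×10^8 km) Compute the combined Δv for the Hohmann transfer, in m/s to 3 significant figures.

Δv = 17900 m/s

In km: r₁ = 0.620 × 1.496×10^8 = 9.2752×10^7 km; r₂ = 2.93 × 1.496×10^8 = 4.38328×10^8 km.
The Hohmann ellipse has a_t = (r₁ + r₂)/2 = 2.6554×10^8 km.
At r₁ the circular-orbit speed is v₁ = √(μ/r₁) = 37.825 km/s.
Transfer-orbit speed at r₁ (vis-viva): v_p = √[μ(2/r₁ − 1/a_t)] = 48.597 km/s.
First burn Δv₁ = |v_p − v₁| = 10.77 km/s.
Circular speed at r₂: v₂ = √(μ/r₂) = 17.399 km/s.
Transfer-orbit speed at r₂: v_a = √[μ(2/r₂ − 1/a_t)] = 10.283 km/s.
Second burn Δv₂ = |v₂ − v_a| = 7.116 km/s.
Total Δv = Δv₁ + Δv₂ = 17.89 km/s.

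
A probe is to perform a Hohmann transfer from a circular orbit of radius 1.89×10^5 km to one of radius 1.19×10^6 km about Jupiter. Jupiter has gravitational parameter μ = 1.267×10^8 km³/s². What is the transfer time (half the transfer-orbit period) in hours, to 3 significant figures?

Semi-major axis of the transfer orbit: a_t = (1.890×10^5 + 1.190×10^6)/2 = 6.895×10^5 km.
By Kepler's third law the transfer-orbit period is T = 2π√(a_t³/μ), so t = T/2 = 1.598×10^5 s.
Converting: 1.598×10^5 s ÷ 3600 s/hour = 44.4 hours.

t = 44.4 hours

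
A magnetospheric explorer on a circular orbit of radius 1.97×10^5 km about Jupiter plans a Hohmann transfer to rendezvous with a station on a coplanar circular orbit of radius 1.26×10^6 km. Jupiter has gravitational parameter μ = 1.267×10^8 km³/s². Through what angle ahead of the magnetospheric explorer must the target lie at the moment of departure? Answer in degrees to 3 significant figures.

Semi-major axis of the transfer orbit: a_t = (1.970×10^5 + 1.260×10^6)/2 = 7.285×10^5 km.
The half-period of the transfer ellipse is t = π√(a_t³/μ) = 1.735×10^5 s.
Target angular speed ω₂ = √(μ/r₂³) = 7.959×10^-6 rad/s.
Angle swept by the target during transfer: ω₂·t = 1.381 rad = 79.13°.
The magnetospheric explorer traverses 180° on the transfer ellipse, so the target must lead by 180° − 79.13° = 101°.

φ = 101°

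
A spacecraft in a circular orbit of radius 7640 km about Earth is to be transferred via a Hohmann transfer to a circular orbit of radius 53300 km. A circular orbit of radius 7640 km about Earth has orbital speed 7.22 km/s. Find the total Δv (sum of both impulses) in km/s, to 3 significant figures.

From the circular-orbit relation v² = μ/r at r = 7640 km: μ = v²r = (7.22)² × 7640 = 3.98261×10^5 km³/s².
The Hohmann ellipse has a_t = (r₁ + r₂)/2 = 30470 km.
Circular speed at r₁: v₁ = √(μ/r₁) = √(3.98261×10^5/7640) = 7.220 km/s.
Transfer-orbit speed at r₁ (vis-viva): v_p = √[μ(2/r₁ − 1/a_t)] = 9.549 km/s.
First burn Δv₁ = |v_p − v₁| = 2.329 km/s.
At r₂, v₂ = √(μ/r₂) = 2.734 km/s.
Transfer-orbit speed at r₂: v_a = √[μ(2/r₂ − 1/a_t)] = 1.369 km/s.
Second burn Δv₂ = |v₂ − v_a| = 1.365 km/s.
Total Δv = Δv₁ + Δv₂ = 3.694 km/s.

Δv = 3.69 km/s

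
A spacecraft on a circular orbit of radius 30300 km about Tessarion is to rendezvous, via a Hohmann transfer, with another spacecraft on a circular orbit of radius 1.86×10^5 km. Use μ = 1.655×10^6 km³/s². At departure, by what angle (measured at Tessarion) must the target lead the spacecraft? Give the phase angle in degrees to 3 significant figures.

Semi-major axis of the transfer orbit: a_t = (30300 + 1.860×10^5)/2 = 1.0815×10^5 km.
The half-period of the transfer ellipse is t = π√(a_t³/μ) = 86850 s.
Target angular speed ω₂ = √(μ/r₂³) = 1.604×10^-5 rad/s.
Angle swept by the target during transfer: ω₂·t = 1.393 rad = 79.81°.
Arrival is 180° from departure on the ellipse, so φ = 180° − 79.81° = 100°.

φ = 100°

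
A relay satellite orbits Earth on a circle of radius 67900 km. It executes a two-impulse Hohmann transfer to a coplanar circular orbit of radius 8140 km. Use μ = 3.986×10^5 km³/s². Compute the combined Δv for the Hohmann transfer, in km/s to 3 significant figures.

Δv = 3.66 km/s

Transfer-ellipse semi-major axis a_t = (r₁ + r₂)/2 = (67900 + 8140)/2 = 38020 km.
At r₁ the circular-orbit speed is v₁ = √(μ/r₁) = 2.423 km/s.
On the transfer ellipse at r₁, vis-viva equation gives v_a = √[μ(2/r₁ − 1/a_t)] = 1.121 km/s.
First burn Δv₁ = |v_a − v₁| = 1.302 km/s.
At r₂, v₂ = √(μ/r₂) = 6.998 km/s.
Transfer-orbit speed at r₂: v_p = √[μ(2/r₂ − 1/a_t)] = 9.352 km/s.
Second burn Δv₂ = |v₂ − v_p| = 2.354 km/s.
Total Δv = Δv₁ + Δv₂ = 3.656 km/s.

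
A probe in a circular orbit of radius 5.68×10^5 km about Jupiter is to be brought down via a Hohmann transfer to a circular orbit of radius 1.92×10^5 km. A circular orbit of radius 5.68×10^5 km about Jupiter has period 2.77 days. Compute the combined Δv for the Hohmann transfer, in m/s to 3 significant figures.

Δv = 10000 m/s

From Kepler's third law T² = 4π²r³/μ at r = 5.68×10^5 km, T = 2.77 days = 2.77 × 86400 s = 2.39328×10^5 s: μ = 4π²r³/T² = 1.26304×10^8 km³/s².
The Hohmann ellipse has a_t = (r₁ + r₂)/2 = 3.800×10^5 km.
Circular speed at r₁: v₁ = √(μ/r₁) = √(1.26304×10^8/5.680×10^5) = 14.912 km/s.
On the transfer ellipse at r₁, vis-viva equation gives v_a = √[μ(2/r₁ − 1/a_t)] = 10.600 km/s.
First burn Δv₁ = |v_a − v₁| = 4.312 km/s.
Circular speed at r₂: v₂ = √(μ/r₂) = 25.648 km/s.
Transfer-orbit speed at r₂: v_p = √[μ(2/r₂ − 1/a_t)] = 31.357 km/s.
Second burn Δv₂ = |v₂ − v_p| = 5.709 km/s.
Δv = Δv₁ + Δv₂ = 4.312 + 5.709 = 10.02 km/s.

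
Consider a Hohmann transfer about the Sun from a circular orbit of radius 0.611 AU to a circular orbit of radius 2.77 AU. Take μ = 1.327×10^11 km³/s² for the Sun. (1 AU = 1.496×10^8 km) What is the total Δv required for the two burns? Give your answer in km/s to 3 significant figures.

In km: r₁ = 0.611 × 1.496×10^8 = 9.14056×10^7 km; r₂ = 2.77 × 1.496×10^8 = 4.14392×10^8 km.
The Hohmann ellipse has a_t = (r₁ + r₂)/2 = 2.528988×10^8 km.
Circular speed at r₁: v₁ = √(μ/r₁) = √(1.327×10^11/9.14056×10^7) = 38.10 km/s.
On the transfer ellipse at r₁, vis-viva equation gives v_p = √[μ(2/r₁ − 1/a_t)] = 48.77 km/s.
First burn Δv₁ = |v_p − v₁| = 10.67 km/s.
At r₂, v₂ = √(μ/r₂) = 17.895 km/s.
Transfer-orbit speed at r₂: v_a = √[μ(2/r₂ − 1/a_t)] = 10.758 km/s.
Second burn Δv₂ = |v₂ − v_a| = 7.137 km/s.
Total Δv = Δv₁ + Δv₂ = 17.81 km/s.

Δv = 17.8 km/s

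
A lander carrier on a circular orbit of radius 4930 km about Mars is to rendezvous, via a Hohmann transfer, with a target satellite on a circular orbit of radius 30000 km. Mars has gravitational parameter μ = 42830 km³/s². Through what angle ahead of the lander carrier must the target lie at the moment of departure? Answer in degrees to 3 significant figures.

Semi-major axis of the transfer orbit: a_t = (4930 + 30000)/2 = 17465 km.
Transfer time t = π√(a_t³/μ) = 35037.1 s.
Target angular speed ω₂ = √(μ/r₂³) = 3.98283×10^-5 rad/s.
Angle swept by the target during transfer: ω₂·t = 1.39547 rad = 79.95°.
Arrival is 180° from departure on the ellipse, so φ = 180° − 79.95° = 100°.

φ = 100°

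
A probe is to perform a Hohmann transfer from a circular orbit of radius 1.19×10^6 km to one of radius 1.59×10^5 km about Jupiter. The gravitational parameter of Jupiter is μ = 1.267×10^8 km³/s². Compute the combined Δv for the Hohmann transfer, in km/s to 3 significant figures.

Δv = 14.6 km/s

Semi-major axis of the transfer orbit: a_t = (1.190×10^6 + 1.590×10^5)/2 = 6.745×10^5 km.
Circular speed at r₁: v₁ = √(μ/r₁) = √(1.267×10^8/1.190×10^6) = 10.31846 km/s.
Transfer-orbit speed at r₁ (v² = μ(2/r − 1/a)): v_a = √[μ(2/r₁ − 1/a_t)] = 5.009823 km/s.
First burn Δv₁ = |v_a − v₁| = 5.3086 km/s.
Circular speed at r₂: v₂ = √(μ/r₂) = 28.2286 km/s.
Transfer-orbit speed at r₂: v_p = √[μ(2/r₂ − 1/a_t)] = 37.4949 km/s.
Second burn Δv₂ = |v₂ − v_p| = 9.2663 km/s.
Total Δv = Δv₁ + Δv₂ = 14.57 km/s.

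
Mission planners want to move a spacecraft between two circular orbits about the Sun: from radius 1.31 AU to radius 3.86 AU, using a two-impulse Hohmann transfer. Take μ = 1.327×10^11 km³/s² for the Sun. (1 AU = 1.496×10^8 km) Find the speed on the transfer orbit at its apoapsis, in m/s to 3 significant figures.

v = 10800 m/s

In km: r₁ = 1.31 × 1.496×10^8 = 1.95976×10^8 km; r₂ = 3.86 × 1.496×10^8 = 5.77456×10^8 km.
Semi-major axis of the transfer orbit: a_t = (1.95976×10^8 + 5.77456×10^8)/2 = 3.86716×10^8 km.
At apoapsis, r = 5.77456×10^8 km.
Vis-viva: v = √[μ(2/r − 1/a_t)] = √[1.327×10^11 × (2/5.77456×10^8 − 1/3.86716×10^8)] = 10.79 km/s.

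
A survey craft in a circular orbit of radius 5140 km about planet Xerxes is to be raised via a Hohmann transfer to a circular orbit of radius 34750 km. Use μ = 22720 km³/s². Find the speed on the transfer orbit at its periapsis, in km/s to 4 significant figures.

The Hohmann ellipse has a_t = (r₁ + r₂)/2 = 19945 km.
The periapsis of the transfer ellipse is at r = 5140 km.
Vis-viva: v = √[μ(2/r − 1/a_t)] = √[22720 × (2/5140 − 1/19945)] = 2.775 km/s.

v = 2.775 km/s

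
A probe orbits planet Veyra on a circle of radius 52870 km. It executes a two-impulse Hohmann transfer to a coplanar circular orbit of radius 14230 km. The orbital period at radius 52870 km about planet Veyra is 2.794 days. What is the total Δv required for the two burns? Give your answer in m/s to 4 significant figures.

Δv = 1157 m/s

From Kepler's third law T² = 4π²r³/μ at r = 52870 km, T = 2.794 days = 2.794 × 86400 s = 2.414016×10^5 s: μ = 4π²r³/T² = 1.00117×10^5 km³/s².
Semi-major axis of the transfer orbit: a_t = (52870 + 14230)/2 = 33550 km.
Circular speed at r₁: v₁ = √(μ/r₁) = √(1.00117×10^5/52870) = 1.3761 km/s.
On the transfer ellipse at r₁, v² = μ(2/r − 1/a) gives v_a = √[μ(2/r₁ − 1/a_t)] = 0.89620 km/s.
First burn Δv₁ = |v_a − v₁| = 0.4799 km/s.
At r₂, v₂ = √(μ/r₂) = 2.65247 km/s.
Transfer-orbit speed at r₂: v_p = √[μ(2/r₂ − 1/a_t)] = 3.32973 km/s.
Second burn Δv₂ = |v₂ − v_p| = 0.6773 km/s.
Total Δv = Δv₁ + Δv₂ = 1.157 km/s.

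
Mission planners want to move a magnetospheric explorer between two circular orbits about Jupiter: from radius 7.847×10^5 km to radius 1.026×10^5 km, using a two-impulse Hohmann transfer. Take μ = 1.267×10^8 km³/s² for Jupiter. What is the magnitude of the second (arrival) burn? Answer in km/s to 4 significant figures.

Semi-major axis of the transfer orbit: a_t = (7.847×10^5 + 1.026×10^5)/2 = 4.4365×10^5 km.
On the circular orbit at r = 1.026×10^5 km, v_c = √(μ/r) = 35.141 km/s.
Transfer-orbit speed at the same r (vis-viva, a = a_t): v_t = √[μ(2/r − 1/a_t)] = 46.735 km/s.
Δv₂ = |v_t − v_c| = |46.735 − 35.141| = 11.59 km/s.

Δv₂ = 11.59 km/s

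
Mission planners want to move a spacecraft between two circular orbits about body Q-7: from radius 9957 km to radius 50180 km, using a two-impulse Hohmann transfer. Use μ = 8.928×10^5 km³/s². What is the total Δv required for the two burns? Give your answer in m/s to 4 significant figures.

Δv = 4554 m/s

The Hohmann ellipse has a_t = (r₁ + r₂)/2 = 30068.5 km.
At r₁ the circular-orbit speed is v₁ = √(μ/r₁) = 9.46919 km/s.
On the transfer ellipse at r₁, v² = μ(2/r − 1/a) gives v_p = √[μ(2/r₁ − 1/a_t)] = 12.2327 km/s.
First burn Δv₁ = |v_p − v₁| = 2.7635 km/s.
Circular speed at r₂: v₂ = √(μ/r₂) = 4.2181 km/s.
Transfer-orbit speed at r₂: v_a = √[μ(2/r₂ − 1/a_t)] = 2.4273 km/s.
Second burn Δv₂ = |v₂ − v_a| = 1.7908 km/s.
Total Δv = Δv₁ + Δv₂ = 4.554 km/s.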